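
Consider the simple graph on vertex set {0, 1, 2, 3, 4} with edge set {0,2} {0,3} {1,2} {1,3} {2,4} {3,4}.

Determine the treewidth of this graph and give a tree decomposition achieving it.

Each bag holds 3 vertices, so the decomposition has width 2, which upper-bounds the treewidth. For the lower bound, G contains the cycle 1–2–4–3–1, so G is not a forest; only forests have treewidth ≤ 1, hence tw(G) ≥ 2. Therefore the treewidth is 2.

Treewidth 2.
One optimal decomposition is:
Bags: B1 = {1, 2, 3}  B2 = {2, 3, 4}  B3 = {0, 2, 3}
Tree: B1–B2, B2–B3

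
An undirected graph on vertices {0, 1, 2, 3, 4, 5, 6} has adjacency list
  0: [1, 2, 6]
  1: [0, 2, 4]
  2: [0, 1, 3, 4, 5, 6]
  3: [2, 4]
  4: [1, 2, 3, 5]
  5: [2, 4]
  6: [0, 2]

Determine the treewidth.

A width-2 tree decomposition is:
Bags: B1 = {1, 2, 4}  B2 = {2, 3, 4}  B3 = {0, 1, 2}  B4 = {0, 2, 6}  B5 = {2, 4, 5}
Tree: B1–B2, B1–B3, B3–B4, B2–B5
The largest bag has 3 vertices, giving width 2; this decomposition certifies tw(G) ≤ 2. For the lower bound, the 3 vertices {0, 1, 2} are pairwise adjacent, and any tree decomposition puts a clique entirely inside one bag — forcing width ≥ 2. Combining the bounds, tw(G) = 2.

2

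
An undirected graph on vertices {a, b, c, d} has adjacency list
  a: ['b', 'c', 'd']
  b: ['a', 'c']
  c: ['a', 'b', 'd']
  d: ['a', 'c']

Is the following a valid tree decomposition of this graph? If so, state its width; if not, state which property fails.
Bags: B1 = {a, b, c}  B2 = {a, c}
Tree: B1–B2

A tree decomposition must satisfy three properties: every vertex lies in some bag; for every edge, both endpoints lie together in some bag; and for every vertex, the bags containing it form a connected subtree. Here vertex d appears in no bag, so the decomposition is invalid.

No — vertex d appears in no bag.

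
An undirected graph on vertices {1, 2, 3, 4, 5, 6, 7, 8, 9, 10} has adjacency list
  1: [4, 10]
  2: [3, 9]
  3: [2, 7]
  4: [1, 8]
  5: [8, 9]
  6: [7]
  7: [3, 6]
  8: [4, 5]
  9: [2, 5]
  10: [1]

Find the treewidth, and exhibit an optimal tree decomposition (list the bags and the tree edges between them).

The largest bag has 2 vertices, giving width 1; this decomposition certifies tw(G) ≤ 1. G has an edge, so its treewidth is at least 1. Hence tw(G) = 1 exactly.

Treewidth 1.
One optimal decomposition is:
Bags: B1 = {6, 7}  B2 = {3, 7}  B3 = {2, 3}  B4 = {2, 9}  B5 = {5, 9}  B6 = {5, 8}  B7 = {4, 8}  B8 = {1, 4}  B9 = {1, 10}
Tree: B1–B2, B2–B3, B3–B4, B4–B5, B5–B6, B6–B7, B7–B8, B8–B9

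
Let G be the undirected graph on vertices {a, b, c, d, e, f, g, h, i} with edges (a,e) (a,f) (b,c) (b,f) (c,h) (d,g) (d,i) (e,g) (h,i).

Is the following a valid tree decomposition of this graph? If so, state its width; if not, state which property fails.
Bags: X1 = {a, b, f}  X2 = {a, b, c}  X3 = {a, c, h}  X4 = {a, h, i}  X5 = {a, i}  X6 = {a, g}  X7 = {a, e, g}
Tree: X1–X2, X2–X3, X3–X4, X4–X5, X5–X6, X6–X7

No — vertex d appears in no bag.

A tree decomposition must satisfy three properties: every vertex lies in some bag; for every edge, both endpoints lie together in some bag; and for every vertex, the bags containing it form a connected subtree. Here vertex d appears in no bag, so the decomposition is invalid.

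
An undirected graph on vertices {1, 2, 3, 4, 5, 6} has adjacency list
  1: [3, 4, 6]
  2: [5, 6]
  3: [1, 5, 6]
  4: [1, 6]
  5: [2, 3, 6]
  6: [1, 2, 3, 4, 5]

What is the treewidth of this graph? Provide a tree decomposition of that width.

Treewidth 2.
Bags: B1 = {1, 4, 6}  B2 = {1, 3, 6}  B3 = {3, 5, 6}  B4 = {2, 5, 6}
Tree: B1–B2, B2–B3, B3–B4

The largest bag has 3 vertices, giving width 2; this decomposition certifies tw(G) ≤ 2. On the other hand G contains the 3-clique {1, 3, 6}. A clique must lie in a single bag of any decomposition, so no decomposition can have width below 2. Therefore the treewidth is 2.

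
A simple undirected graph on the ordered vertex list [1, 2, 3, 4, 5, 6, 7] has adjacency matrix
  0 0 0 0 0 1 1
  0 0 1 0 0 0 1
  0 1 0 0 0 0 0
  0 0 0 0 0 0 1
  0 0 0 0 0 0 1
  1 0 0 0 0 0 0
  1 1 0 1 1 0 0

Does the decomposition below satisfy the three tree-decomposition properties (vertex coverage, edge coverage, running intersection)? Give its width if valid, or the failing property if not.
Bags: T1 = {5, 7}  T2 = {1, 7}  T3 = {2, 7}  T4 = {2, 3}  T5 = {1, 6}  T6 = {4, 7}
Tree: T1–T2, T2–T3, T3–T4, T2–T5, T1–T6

Checking the three conditions: (i) the bags cover all of {1, 2, 3, 4, 5, 6, 7}; (ii) for each edge, some bag contains both endpoints; (iii) the bags containing any fixed vertex form a subtree. All hold, so the decomposition is valid with width 2 − 1 = 1.

Yes; width 1.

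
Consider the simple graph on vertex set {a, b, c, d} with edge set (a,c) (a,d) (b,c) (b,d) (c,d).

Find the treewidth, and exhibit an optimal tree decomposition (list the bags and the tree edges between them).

Each bag holds 3 vertices, so the decomposition has width 2, which upper-bounds the treewidth. For the lower bound, the 3 vertices {a, c, d} are pairwise adjacent, and any tree decomposition puts a clique entirely inside one bag — forcing width ≥ 2. Hence tw(G) = 2 exactly.

Treewidth 2.
One such decomposition:
Bags: B1 = {b, c, d}  B2 = {a, c, d}
Tree: B1–B2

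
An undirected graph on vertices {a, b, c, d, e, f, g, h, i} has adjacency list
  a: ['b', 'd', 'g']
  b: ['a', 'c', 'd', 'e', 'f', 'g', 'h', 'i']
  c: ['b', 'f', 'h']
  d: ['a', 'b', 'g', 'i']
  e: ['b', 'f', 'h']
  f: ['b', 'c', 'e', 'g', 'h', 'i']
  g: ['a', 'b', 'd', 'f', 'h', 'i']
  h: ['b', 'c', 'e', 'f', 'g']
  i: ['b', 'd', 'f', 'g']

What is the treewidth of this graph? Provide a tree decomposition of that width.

Each bag holds 4 vertices, so the decomposition has width 3, which upper-bounds the treewidth. On the other hand G contains the 4-clique {a, b, d, g}. A clique must lie in a single bag of any decomposition, so no decomposition can have width below 3. Combining the bounds, tw(G) = 3.

Treewidth 3.
Bags: B1 = {b, f, g, h}  B2 = {b, f, g, i}  B3 = {b, d, g, i}  B4 = {a, b, d, g}  B5 = {b, c, f, h}  B6 = {b, e, f, h}
Tree: B1–B2, B2–B3, B3–B4, B1–B5, B5–B6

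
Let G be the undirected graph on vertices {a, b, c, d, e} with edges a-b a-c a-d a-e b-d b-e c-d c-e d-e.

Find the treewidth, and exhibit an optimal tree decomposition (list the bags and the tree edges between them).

Treewidth 3.
One optimal decomposition is:
Bags: B1 = {a, c, d, e}  B2 = {a, b, d, e}
Tree: B1–B2

The largest bag has 4 vertices, giving width 3; this decomposition certifies tw(G) ≤ 3. Conversely, {a, c, d, e} is a clique of size 4, and the vertices of any clique must share a bag in every tree decomposition; so some bag has ≥ 4 vertices and tw(G) ≥ 3. The upper and lower bounds meet at 3, so that is the treewidth.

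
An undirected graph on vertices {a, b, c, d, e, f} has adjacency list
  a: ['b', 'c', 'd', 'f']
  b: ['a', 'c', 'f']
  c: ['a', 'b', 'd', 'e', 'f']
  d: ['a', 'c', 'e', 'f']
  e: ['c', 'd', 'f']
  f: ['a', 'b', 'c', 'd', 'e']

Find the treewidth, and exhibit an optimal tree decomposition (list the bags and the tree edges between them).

Treewidth 3.
One such decomposition:
Bags: B1 = {a, b, c, f}  B2 = {a, c, d, f}  B3 = {c, d, e, f}
Tree: B1–B2, B2–B3

Each bag holds 4 vertices, so the decomposition has width 3, which upper-bounds the treewidth. Conversely, {c, d, e, f} is a clique of size 4, and the vertices of any clique must share a bag in every tree decomposition; so some bag has ≥ 4 vertices and tw(G) ≥ 3. The upper and lower bounds meet at 3, so that is the treewidth.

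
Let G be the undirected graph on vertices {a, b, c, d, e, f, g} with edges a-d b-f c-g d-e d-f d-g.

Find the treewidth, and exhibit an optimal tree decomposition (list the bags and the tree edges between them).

Each bag holds 2 vertices, so the decomposition has width 1, which upper-bounds the treewidth. Any graph with an edge has treewidth ≥ 1, and G has the edge d–f. The upper and lower bounds meet at 1, so that is the treewidth.

Treewidth 1.
Bags: B1 = {d, f}  B2 = {d, e}  B3 = {b, f}  B4 = {d, g}  B5 = {c, g}  B6 = {a, d}
Tree: B1–B2, B1–B3, B1–B4, B4–B5, B2–B6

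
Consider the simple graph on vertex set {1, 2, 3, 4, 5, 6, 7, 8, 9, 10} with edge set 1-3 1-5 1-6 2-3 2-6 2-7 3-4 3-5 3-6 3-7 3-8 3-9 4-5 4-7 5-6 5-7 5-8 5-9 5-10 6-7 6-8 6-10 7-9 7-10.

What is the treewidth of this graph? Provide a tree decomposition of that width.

Treewidth 3.
One such decomposition:
Bags: B1 = {3, 4, 5, 7}  B2 = {3, 5, 6, 7}  B3 = {3, 5, 6, 8}  B4 = {3, 5, 7, 9}  B5 = {1, 3, 5, 6}  B6 = {5, 6, 7, 10}  B7 = {2, 3, 6, 7}
Tree: B1–B2, B2–B3, B2–B4, B2–B5, B2–B6, B2–B7

Every bag has size at most 4, so the width is 4 − 1 = 3 and tw(G) ≤ 3. For the lower bound, the 4 vertices {5, 6, 7, 10} are pairwise adjacent, and any tree decomposition puts a clique entirely inside one bag — forcing width ≥ 3. Hence tw(G) = 3 exactly.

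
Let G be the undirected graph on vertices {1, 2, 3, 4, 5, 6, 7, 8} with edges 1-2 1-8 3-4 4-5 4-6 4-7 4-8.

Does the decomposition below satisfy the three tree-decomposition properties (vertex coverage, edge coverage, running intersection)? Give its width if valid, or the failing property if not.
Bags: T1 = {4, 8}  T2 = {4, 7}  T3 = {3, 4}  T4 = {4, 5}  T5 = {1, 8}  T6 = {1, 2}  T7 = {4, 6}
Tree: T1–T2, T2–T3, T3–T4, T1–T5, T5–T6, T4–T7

Checking the three conditions: (i) the bags cover all of {1, 2, 3, 4, 5, 6, 7, 8}; (ii) for each edge, some bag contains both endpoints; (iii) the bags containing any fixed vertex form a subtree. All hold, so the decomposition is valid with width 2 − 1 = 1.

Yes; width 1.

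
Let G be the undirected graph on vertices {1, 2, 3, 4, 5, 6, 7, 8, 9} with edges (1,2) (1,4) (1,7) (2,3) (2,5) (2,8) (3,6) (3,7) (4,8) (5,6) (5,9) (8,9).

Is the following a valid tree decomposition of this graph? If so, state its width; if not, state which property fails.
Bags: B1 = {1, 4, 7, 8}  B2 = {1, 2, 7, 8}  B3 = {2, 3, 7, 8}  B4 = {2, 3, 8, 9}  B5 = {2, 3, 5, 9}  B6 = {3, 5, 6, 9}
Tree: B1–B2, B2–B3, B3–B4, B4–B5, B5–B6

Vertex coverage: the bags together contain {1, 2, 3, 4, 5, 6, 7, 8, 9}, the full vertex set. Edge coverage: each edge of G has both endpoints in at least one bag. Running intersection: for every vertex, the bags containing it form a connected subtree. All three properties hold, so this is a valid tree decomposition of width max|bag| − 1 = 3, and hence tw(G) ≤ 3.

Yes; width 3.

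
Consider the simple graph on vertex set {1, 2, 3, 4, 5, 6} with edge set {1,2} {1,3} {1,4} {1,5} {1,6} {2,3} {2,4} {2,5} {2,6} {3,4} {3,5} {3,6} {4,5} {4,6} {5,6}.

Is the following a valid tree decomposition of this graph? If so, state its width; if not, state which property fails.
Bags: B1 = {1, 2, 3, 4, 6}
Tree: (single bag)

No — vertex 5 appears in no bag.

A tree decomposition must satisfy three properties: every vertex lies in some bag; for every edge, both endpoints lie together in some bag; and for every vertex, the bags containing it form a connected subtree. Here vertex 5 appears in no bag, so the decomposition is invalid.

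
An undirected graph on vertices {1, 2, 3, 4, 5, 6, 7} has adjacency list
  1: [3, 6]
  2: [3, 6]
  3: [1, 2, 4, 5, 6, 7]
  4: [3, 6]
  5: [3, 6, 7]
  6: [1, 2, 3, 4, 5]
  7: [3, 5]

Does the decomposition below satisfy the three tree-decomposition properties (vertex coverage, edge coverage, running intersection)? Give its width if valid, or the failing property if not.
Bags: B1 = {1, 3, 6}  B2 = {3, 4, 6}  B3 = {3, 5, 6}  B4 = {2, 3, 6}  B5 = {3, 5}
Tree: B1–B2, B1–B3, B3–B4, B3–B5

No — vertex 7 appears in no bag.

A tree decomposition must satisfy three properties: every vertex lies in some bag; for every edge, both endpoints lie together in some bag; and for every vertex, the bags containing it form a connected subtree. Here vertex 7 appears in no bag, so the decomposition is invalid.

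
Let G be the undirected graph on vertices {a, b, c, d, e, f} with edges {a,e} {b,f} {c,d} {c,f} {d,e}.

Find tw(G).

1

A width-1 tree decomposition is:
Bags: B1 = {b, f}  B2 = {c, f}  B3 = {c, d}  B4 = {d, e}  B5 = {a, e}
Tree: B1–B2, B2–B3, B3–B4, B4–B5
Every bag has size at most 2, so the width is 2 − 1 = 1 and tw(G) ≤ 1. Any graph with an edge has treewidth ≥ 1, and G has the edge b–f. The upper and lower bounds meet at 1, so that is the treewidth.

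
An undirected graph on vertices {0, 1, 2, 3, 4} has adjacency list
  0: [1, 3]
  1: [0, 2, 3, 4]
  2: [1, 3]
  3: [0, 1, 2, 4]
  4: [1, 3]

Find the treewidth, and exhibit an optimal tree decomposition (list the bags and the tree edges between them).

The largest bag has 3 vertices, giving width 2; this decomposition certifies tw(G) ≤ 2. For the lower bound, the 3 vertices {0, 1, 3} are pairwise adjacent, and any tree decomposition puts a clique entirely inside one bag — forcing width ≥ 2. The upper and lower bounds meet at 2, so that is the treewidth.

Treewidth 2.
One optimal decomposition is:
Bags: B1 = {1, 2, 3}  B2 = {0, 1, 3}  B3 = {1, 3, 4}
Tree: B1–B2, B1–B3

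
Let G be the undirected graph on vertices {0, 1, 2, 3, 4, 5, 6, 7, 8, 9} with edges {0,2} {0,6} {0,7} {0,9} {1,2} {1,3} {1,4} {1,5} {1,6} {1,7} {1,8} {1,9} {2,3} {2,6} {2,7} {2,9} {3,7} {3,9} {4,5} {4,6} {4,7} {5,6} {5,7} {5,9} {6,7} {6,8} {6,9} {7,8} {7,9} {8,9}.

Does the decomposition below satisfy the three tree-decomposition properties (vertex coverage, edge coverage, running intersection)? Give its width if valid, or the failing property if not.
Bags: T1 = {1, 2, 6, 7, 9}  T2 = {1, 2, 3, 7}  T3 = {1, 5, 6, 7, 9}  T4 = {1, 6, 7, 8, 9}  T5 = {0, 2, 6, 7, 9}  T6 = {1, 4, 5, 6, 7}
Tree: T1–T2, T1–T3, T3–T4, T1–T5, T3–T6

A tree decomposition must satisfy three properties: every vertex lies in some bag; for every edge, both endpoints lie together in some bag; and for every vertex, the bags containing it form a connected subtree. Here edge (9,3) lies in no bag, so the decomposition is invalid.

No — edge (9,3) lies in no bag.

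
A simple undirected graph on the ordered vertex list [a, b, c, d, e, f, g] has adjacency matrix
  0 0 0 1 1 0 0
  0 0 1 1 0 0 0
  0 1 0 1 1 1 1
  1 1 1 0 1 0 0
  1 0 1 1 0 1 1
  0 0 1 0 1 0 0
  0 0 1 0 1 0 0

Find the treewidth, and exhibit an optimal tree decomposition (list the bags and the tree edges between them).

Every bag has size at most 3, so the width is 3 − 1 = 2 and tw(G) ≤ 2. For the lower bound, the 3 vertices {c, d, e} are pairwise adjacent, and any tree decomposition puts a clique entirely inside one bag — forcing width ≥ 2. The upper and lower bounds meet at 2, so that is the treewidth.

Treewidth 2.
One optimal decomposition is:
Bags: B1 = {c, d, e}  B2 = {c, e, f}  B3 = {c, e, g}  B4 = {b, c, d}  B5 = {a, d, e}
Tree: B1–B2, B1–B3, B1–B4, B1–B5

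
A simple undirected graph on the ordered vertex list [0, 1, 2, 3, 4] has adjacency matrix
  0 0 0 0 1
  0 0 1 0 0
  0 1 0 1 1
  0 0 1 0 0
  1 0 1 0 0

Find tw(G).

A width-1 tree decomposition is:
Bags: B1 = {0, 4}  B2 = {2, 4}  B3 = {1, 2}  B4 = {2, 3}
Tree: B1–B2, B2–B3, B2–B4
Each bag holds 2 vertices, so the decomposition has width 1, which upper-bounds the treewidth. Since G has at least one edge (e.g. 4–0), it is not an edgeless graph, so tw(G) ≥ 1. Therefore the treewidth is 1.

1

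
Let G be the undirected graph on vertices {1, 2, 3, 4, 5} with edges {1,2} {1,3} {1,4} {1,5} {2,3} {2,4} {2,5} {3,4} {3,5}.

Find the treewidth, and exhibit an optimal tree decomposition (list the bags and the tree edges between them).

Every bag has size at most 4, so the width is 4 − 1 = 3 and tw(G) ≤ 3. Conversely, {1, 2, 3, 4} is a clique of size 4, and the vertices of any clique must share a bag in every tree decomposition; so some bag has ≥ 4 vertices and tw(G) ≥ 3. The upper and lower bounds meet at 3, so that is the treewidth.

Treewidth 3.
Bags: B1 = {1, 2, 3, 4}  B2 = {1, 2, 3, 5}
Tree: B1–B2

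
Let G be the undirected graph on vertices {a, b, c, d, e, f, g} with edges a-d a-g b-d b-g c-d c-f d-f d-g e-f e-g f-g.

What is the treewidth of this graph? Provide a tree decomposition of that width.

The largest bag has 3 vertices, giving width 2; this decomposition certifies tw(G) ≤ 2. For the lower bound, the 3 vertices {d, f, g} are pairwise adjacent, and any tree decomposition puts a clique entirely inside one bag — forcing width ≥ 2. Combining the bounds, tw(G) = 2.

Treewidth 2.
One such decomposition:
Bags: B1 = {e, f, g}  B2 = {d, f, g}  B3 = {a, d, g}  B4 = {c, d, f}  B5 = {b, d, g}
Tree: B1–B2, B2–B3, B2–B4, B2–B5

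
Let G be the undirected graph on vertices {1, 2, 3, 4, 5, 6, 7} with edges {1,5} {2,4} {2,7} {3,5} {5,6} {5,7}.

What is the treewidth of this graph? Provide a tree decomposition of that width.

Treewidth 1.
One such decomposition:
Bags: B1 = {5, 7}  B2 = {5, 6}  B3 = {2, 7}  B4 = {3, 5}  B5 = {1, 5}  B6 = {2, 4}
Tree: B1–B2, B1–B3, B1–B4, B4–B5, B3–B6

Every bag has size at most 2, so the width is 2 − 1 = 1 and tw(G) ≤ 1. G has an edge, so its treewidth is at least 1. Therefore the treewidth is 1.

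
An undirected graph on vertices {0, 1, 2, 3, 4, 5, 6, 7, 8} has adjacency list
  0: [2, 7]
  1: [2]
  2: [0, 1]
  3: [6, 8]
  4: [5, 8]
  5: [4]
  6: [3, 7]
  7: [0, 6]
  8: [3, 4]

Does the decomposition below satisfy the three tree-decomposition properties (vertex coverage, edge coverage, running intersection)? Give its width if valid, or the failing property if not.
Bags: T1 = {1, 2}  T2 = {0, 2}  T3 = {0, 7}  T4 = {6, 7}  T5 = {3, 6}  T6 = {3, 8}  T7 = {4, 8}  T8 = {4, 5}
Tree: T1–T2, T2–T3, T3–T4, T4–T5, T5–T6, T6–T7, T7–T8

Yes; width 1.

Every vertex of G appears in some bag (union = {0, 1, 2, 3, 4, 5, 6, 7, 8}); every edge is covered by a bag; and for each vertex v the set of bags containing v is connected in the bag tree. The decomposition is therefore valid. The largest bag has 2 vertices, so the width is 1.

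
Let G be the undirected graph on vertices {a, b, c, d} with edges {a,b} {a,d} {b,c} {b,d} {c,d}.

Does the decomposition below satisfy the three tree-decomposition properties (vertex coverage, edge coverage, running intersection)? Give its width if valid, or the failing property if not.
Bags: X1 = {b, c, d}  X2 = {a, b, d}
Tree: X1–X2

Yes; width 2.

Every vertex of G appears in some bag (union = {a, b, c, d}); every edge is covered by a bag; and for each vertex v the set of bags containing v is connected in the bag tree. The decomposition is therefore valid. The largest bag has 3 vertices, so the width is 2.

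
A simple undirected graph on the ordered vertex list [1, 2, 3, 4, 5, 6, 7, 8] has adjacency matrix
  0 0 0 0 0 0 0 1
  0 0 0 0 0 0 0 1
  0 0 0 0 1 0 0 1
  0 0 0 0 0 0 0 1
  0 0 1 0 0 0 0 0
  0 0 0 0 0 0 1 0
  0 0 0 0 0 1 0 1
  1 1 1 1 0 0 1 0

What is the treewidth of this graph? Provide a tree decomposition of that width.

Treewidth 1.
One optimal decomposition is:
Bags: B1 = {2, 8}  B2 = {7, 8}  B3 = {3, 8}  B4 = {3, 5}  B5 = {4, 8}  B6 = {1, 8}  B7 = {6, 7}
Tree: B1–B2, B1–B3, B3–B4, B2–B5, B2–B6, B2–B7

The largest bag has 2 vertices, giving width 1; this decomposition certifies tw(G) ≤ 1. G has an edge, so its treewidth is at least 1. The upper and lower bounds meet at 1, so that is the treewidth.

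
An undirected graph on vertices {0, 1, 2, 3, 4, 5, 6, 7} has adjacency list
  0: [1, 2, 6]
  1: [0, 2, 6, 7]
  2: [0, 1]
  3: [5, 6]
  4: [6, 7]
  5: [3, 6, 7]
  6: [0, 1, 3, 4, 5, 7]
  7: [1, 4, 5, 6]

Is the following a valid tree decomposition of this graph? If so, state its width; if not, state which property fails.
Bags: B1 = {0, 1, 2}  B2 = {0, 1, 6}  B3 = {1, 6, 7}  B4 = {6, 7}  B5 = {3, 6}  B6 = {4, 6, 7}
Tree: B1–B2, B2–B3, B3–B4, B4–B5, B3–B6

No — vertex 5 appears in no bag.

A tree decomposition must satisfy three properties: every vertex lies in some bag; for every edge, both endpoints lie together in some bag; and for every vertex, the bags containing it form a connected subtree. Here vertex 5 appears in no bag, so the decomposition is invalid.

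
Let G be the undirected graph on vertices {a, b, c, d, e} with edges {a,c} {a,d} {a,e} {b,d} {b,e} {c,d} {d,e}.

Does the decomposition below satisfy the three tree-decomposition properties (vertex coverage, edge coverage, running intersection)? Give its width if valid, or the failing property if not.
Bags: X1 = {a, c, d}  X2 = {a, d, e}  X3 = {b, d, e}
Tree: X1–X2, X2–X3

Yes; width 2.

Checking the three conditions: (i) the bags cover all of {a, b, c, d, e}; (ii) for each edge, some bag contains both endpoints; (iii) the bags containing any fixed vertex form a subtree. All hold, so the decomposition is valid with width 3 − 1 = 2.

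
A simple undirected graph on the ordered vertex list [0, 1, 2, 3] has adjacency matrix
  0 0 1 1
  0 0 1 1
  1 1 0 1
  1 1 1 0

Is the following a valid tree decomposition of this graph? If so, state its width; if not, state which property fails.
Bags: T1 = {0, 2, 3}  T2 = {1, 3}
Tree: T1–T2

A tree decomposition must satisfy three properties: every vertex lies in some bag; for every edge, both endpoints lie together in some bag; and for every vertex, the bags containing it form a connected subtree. Here edge (2,1) lies in no bag, so the decomposition is invalid.

No — edge (2,1) lies in no bag.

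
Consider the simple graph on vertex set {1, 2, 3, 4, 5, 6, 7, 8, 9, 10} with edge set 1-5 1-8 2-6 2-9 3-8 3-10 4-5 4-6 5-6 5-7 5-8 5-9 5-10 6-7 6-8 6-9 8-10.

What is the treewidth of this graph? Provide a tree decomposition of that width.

Each bag holds 3 vertices, so the decomposition has width 2, which upper-bounds the treewidth. On the other hand G contains the 3-clique {2, 6, 9}. A clique must lie in a single bag of any decomposition, so no decomposition can have width below 2. Therefore the treewidth is 2.

Treewidth 2.
Bags: B1 = {5, 6, 7}  B2 = {5, 6, 8}  B3 = {5, 8, 10}  B4 = {1, 5, 8}  B5 = {5, 6, 9}  B6 = {2, 6, 9}  B7 = {3, 8, 10}  B8 = {4, 5, 6}
Tree: B1–B2, B2–B3, B3–B4, B1–B5, B5–B6, B3–B7, B2–B8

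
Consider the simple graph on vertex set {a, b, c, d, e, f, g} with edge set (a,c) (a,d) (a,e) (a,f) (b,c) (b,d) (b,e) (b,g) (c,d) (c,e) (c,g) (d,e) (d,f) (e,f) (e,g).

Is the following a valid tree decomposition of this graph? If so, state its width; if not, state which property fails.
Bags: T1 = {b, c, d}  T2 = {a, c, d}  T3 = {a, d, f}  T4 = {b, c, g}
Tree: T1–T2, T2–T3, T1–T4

No — vertex e appears in no bag.

A tree decomposition must satisfy three properties: every vertex lies in some bag; for every edge, both endpoints lie together in some bag; and for every vertex, the bags containing it form a connected subtree. Here vertex e appears in no bag, so the decomposition is invalid.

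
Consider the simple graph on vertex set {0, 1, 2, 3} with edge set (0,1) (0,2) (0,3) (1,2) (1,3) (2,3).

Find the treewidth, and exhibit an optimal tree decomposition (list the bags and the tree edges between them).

Treewidth 3.
One optimal decomposition is:
Bags: B1 = {0, 1, 2, 3}
Tree: (single bag)

With just one bag of size 4, the width is 4 − 1 = 3, so tw(G) ≤ 3. Conversely, {0, 1, 2, 3} is a clique of size 4, and the vertices of any clique must share a bag in every tree decomposition; so some bag has ≥ 4 vertices and tw(G) ≥ 3. Therefore the treewidth is 3.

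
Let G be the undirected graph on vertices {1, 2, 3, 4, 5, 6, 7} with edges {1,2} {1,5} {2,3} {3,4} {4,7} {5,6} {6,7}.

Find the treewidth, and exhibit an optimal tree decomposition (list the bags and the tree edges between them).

Treewidth 2.
One optimal decomposition is:
Bags: B1 = {1, 5, 6}  B2 = {1, 2, 6}  B3 = {2, 3, 6}  B4 = {3, 4, 6}  B5 = {4, 6, 7}
Tree: B1–B2, B2–B3, B3–B4, B4–B5

Every bag has size at most 3, so the width is 3 − 1 = 2 and tw(G) ≤ 2. For the lower bound, G contains the cycle 6–5–1–2–3–4–7–6, so G is not a forest; only forests have treewidth ≤ 1, hence tw(G) ≥ 2. Hence tw(G) = 2 exactly.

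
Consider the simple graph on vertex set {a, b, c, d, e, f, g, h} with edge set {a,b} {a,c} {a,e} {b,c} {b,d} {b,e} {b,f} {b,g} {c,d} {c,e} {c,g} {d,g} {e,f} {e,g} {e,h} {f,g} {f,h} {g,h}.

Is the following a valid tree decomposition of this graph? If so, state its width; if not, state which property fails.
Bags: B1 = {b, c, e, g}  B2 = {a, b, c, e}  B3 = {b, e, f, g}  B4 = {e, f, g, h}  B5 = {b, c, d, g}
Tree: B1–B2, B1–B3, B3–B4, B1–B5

Every vertex of G appears in some bag (union = {a, b, c, d, e, f, g, h}); every edge is covered by a bag; and for each vertex v the set of bags containing v is connected in the bag tree. The decomposition is therefore valid. The largest bag has 4 vertices, so the width is 3.

Yes; width 3.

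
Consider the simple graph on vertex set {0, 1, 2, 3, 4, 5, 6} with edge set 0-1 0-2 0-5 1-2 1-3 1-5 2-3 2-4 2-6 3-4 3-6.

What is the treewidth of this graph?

2

A width-2 tree decomposition is:
Bags: B1 = {2, 3, 4}  B2 = {2, 3, 6}  B3 = {1, 2, 3}  B4 = {0, 1, 2}  B5 = {0, 1, 5}
Tree: B1–B2, B2–B3, B3–B4, B4–B5
Every bag has size at most 3, so the width is 3 − 1 = 2 and tw(G) ≤ 2. On the other hand G contains the 3-clique {0, 1, 2}. A clique must lie in a single bag of any decomposition, so no decomposition can have width below 2. The upper and lower bounds meet at 2, so that is the treewidth.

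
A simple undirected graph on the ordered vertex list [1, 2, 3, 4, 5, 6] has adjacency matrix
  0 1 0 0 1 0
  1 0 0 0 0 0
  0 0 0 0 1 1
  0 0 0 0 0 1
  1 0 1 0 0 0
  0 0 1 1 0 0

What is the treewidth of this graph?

1

A width-1 tree decomposition is:
Bags: B1 = {1, 2}  B2 = {1, 5}  B3 = {3, 5}  B4 = {3, 6}  B5 = {4, 6}
Tree: B1–B2, B2–B3, B3–B4, B4–B5
Each bag holds 2 vertices, so the decomposition has width 1, which upper-bounds the treewidth. G has an edge, so its treewidth is at least 1. The upper and lower bounds meet at 1, so that is the treewidth.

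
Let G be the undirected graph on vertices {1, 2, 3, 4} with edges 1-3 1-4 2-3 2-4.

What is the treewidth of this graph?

2

A width-2 tree decomposition is:
Bags: B1 = {1, 2, 4}  B2 = {1, 2, 3}
Tree: B1–B2
The largest bag has 3 vertices, giving width 2; this decomposition certifies tw(G) ≤ 2. For the lower bound, G contains the cycle 2–4–1–3–2, so G is not a forest; only forests have treewidth ≤ 1, hence tw(G) ≥ 2. Hence tw(G) = 2 exactly.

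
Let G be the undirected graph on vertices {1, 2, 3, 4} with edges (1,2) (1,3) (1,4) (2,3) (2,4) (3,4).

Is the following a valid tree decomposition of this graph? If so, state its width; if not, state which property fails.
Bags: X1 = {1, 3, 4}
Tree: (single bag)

No — vertex 2 appears in no bag.

A tree decomposition must satisfy three properties: every vertex lies in some bag; for every edge, both endpoints lie together in some bag; and for every vertex, the bags containing it form a connected subtree. Here vertex 2 appears in no bag, so the decomposition is invalid.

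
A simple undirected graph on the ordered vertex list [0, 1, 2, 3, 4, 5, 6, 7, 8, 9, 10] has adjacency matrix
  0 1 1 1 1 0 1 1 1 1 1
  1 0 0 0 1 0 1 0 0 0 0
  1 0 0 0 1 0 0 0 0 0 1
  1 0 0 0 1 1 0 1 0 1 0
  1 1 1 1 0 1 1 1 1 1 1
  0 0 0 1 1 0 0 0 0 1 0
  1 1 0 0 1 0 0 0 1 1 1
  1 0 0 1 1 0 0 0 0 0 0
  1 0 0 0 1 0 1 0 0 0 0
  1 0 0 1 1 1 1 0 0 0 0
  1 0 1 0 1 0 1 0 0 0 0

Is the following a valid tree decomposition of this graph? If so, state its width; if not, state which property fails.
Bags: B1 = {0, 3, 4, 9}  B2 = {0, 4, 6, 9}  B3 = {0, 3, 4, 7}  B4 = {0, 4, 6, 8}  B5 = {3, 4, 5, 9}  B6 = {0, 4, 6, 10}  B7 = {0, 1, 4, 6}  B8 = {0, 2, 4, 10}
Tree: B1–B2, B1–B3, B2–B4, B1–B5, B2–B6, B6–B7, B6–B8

Yes; width 3.

Checking the three conditions: (i) the bags cover all of {0, 1, 2, 3, 4, 5, 6, 7, 8, 9, 10}; (ii) for each edge, some bag contains both endpoints; (iii) the bags containing any fixed vertex form a subtree. All hold, so the decomposition is valid with width 4 − 1 = 3.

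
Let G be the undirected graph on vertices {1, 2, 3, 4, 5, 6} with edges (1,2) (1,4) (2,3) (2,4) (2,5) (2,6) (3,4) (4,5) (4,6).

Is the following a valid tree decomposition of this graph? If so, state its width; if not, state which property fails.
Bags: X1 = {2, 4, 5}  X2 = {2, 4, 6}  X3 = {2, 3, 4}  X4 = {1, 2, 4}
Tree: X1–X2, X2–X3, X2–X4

Every vertex of G appears in some bag (union = {1, 2, 3, 4, 5, 6}); every edge is covered by a bag; and for each vertex v the set of bags containing v is connected in the bag tree. The decomposition is therefore valid. The largest bag has 3 vertices, so the width is 2.

Yes; width 2.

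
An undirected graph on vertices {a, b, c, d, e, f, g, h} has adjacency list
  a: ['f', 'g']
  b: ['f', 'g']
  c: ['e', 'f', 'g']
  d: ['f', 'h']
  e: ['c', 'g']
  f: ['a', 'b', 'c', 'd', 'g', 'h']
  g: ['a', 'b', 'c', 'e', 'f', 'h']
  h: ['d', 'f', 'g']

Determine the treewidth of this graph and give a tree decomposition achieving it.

Each bag holds 3 vertices, so the decomposition has width 2, which upper-bounds the treewidth. For the lower bound, the 3 vertices {c, e, g} are pairwise adjacent, and any tree decomposition puts a clique entirely inside one bag — forcing width ≥ 2. The upper and lower bounds meet at 2, so that is the treewidth.

Treewidth 2.
One optimal decomposition is:
Bags: B1 = {c, f, g}  B2 = {a, f, g}  B3 = {f, g, h}  B4 = {c, e, g}  B5 = {d, f, h}  B6 = {b, f, g}
Tree: B1–B2, B1–B3, B1–B4, B3–B5, B2–B6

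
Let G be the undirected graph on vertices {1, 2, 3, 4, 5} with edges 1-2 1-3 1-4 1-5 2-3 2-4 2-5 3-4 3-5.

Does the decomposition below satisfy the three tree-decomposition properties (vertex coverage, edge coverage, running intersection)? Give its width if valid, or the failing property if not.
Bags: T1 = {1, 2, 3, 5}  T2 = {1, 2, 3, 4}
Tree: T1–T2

Yes; width 3.

Every vertex of G appears in some bag (union = {1, 2, 3, 4, 5}); every edge is covered by a bag; and for each vertex v the set of bags containing v is connected in the bag tree. The decomposition is therefore valid. The largest bag has 4 vertices, so the width is 3.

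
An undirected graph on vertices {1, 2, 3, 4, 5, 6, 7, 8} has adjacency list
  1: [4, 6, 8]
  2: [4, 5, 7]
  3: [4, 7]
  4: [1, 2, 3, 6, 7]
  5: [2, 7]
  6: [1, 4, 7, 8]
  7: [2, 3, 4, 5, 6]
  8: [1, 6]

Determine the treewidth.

2

A width-2 tree decomposition is:
Bags: B1 = {4, 6, 7}  B2 = {3, 4, 7}  B3 = {1, 4, 6}  B4 = {1, 6, 8}  B5 = {2, 4, 7}  B6 = {2, 5, 7}
Tree: B1–B2, B1–B3, B3–B4, B2–B5, B5–B6
The largest bag has 3 vertices, giving width 2; this decomposition certifies tw(G) ≤ 2. Conversely, {1, 6, 8} is a clique of size 3, and the vertices of any clique must share a bag in every tree decomposition; so some bag has ≥ 3 vertices and tw(G) ≥ 2. Combining the bounds, tw(G) = 2.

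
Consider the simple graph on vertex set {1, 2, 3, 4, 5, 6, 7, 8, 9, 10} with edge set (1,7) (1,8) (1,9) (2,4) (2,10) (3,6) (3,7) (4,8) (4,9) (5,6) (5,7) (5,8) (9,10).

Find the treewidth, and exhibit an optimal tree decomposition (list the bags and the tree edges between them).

Treewidth 2.
One such decomposition:
Bags: B1 = {2, 4, 10}  B2 = {4, 9, 10}  B3 = {4, 8, 9}  B4 = {1, 8, 9}  B5 = {1, 5, 8}  B6 = {1, 5, 7}  B7 = {5, 6, 7}  B8 = {3, 6, 7}
Tree: B1–B2, B2–B3, B3–B4, B4–B5, B5–B6, B6–B7, B7–B8

Each bag holds 3 vertices, so the decomposition has width 2, which upper-bounds the treewidth. For the lower bound, G contains the cycle 2–10–9–4–2, so G is not a forest; only forests have treewidth ≤ 1, hence tw(G) ≥ 2. Hence tw(G) = 2 exactly.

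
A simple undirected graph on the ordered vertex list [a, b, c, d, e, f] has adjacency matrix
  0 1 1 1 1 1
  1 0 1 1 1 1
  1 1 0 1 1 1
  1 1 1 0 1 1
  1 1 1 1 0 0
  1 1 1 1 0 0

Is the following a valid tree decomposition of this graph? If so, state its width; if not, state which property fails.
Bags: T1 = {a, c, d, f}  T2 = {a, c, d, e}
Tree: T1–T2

A tree decomposition must satisfy three properties: every vertex lies in some bag; for every edge, both endpoints lie together in some bag; and for every vertex, the bags containing it form a connected subtree. Here vertex b appears in no bag, so the decomposition is invalid.

No — vertex b appears in no bag.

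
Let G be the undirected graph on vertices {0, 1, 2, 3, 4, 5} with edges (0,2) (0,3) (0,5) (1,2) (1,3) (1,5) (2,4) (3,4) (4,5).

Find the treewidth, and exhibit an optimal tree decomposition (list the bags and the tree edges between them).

Treewidth 3.
Bags: B1 = {1, 2, 3, 5}  B2 = {2, 3, 4, 5}  B3 = {0, 2, 3, 5}
Tree: B1–B2, B2–B3

The largest bag has 4 vertices, giving width 3; this decomposition certifies tw(G) ≤ 3. For the lower bound: the 4 vertex sets {1,5}, {3,4}, {2}, {0} are disjoint, each induces a connected subgraph, and every pair is joined by at least one edge of G. Contracting each set to a single vertex therefore yields K_{4} as a minor, and since treewidth is minor-monotone, tw(G) ≥ tw(K_{4}) = 3. The upper and lower bounds meet at 3, so that is the treewidth.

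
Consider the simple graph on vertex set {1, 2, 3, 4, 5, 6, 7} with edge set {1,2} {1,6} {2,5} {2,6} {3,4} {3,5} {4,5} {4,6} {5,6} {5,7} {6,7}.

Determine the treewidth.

2

A width-2 tree decomposition is:
Bags: B1 = {2, 5, 6}  B2 = {5, 6, 7}  B3 = {4, 5, 6}  B4 = {1, 2, 6}  B5 = {3, 4, 5}
Tree: B1–B2, B1–B3, B1–B4, B3–B5
Every bag has size at most 3, so the width is 3 − 1 = 2 and tw(G) ≤ 2. On the other hand G contains the 3-clique {1, 2, 6}. A clique must lie in a single bag of any decomposition, so no decomposition can have width below 2. Combining the bounds, tw(G) = 2.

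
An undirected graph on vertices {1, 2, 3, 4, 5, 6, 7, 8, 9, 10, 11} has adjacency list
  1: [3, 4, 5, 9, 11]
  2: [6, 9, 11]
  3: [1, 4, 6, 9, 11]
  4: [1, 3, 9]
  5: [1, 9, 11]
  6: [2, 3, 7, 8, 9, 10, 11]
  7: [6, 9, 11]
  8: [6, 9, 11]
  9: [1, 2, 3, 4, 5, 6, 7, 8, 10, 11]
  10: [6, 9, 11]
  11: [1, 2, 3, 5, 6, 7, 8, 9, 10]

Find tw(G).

A width-3 tree decomposition is:
Bags: B1 = {2, 6, 9, 11}  B2 = {3, 6, 9, 11}  B3 = {1, 3, 9, 11}  B4 = {1, 5, 9, 11}  B5 = {6, 7, 9, 11}  B6 = {6, 8, 9, 11}  B7 = {6, 9, 10, 11}  B8 = {1, 3, 4, 9}
Tree: B1–B2, B2–B3, B3–B4, B2–B5, B1–B6, B2–B7, B3–B8
The largest bag has 4 vertices, giving width 3; this decomposition certifies tw(G) ≤ 3. Conversely, {1, 3, 9, 11} is a clique of size 4, and the vertices of any clique must share a bag in every tree decomposition; so some bag has ≥ 4 vertices and tw(G) ≥ 3. The upper and lower bounds meet at 3, so that is the treewidth.

3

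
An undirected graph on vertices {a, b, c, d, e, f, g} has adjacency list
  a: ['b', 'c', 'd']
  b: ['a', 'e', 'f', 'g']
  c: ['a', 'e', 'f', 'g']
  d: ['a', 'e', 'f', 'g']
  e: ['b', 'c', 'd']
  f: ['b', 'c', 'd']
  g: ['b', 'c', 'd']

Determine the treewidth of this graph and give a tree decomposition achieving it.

The largest bag has 4 vertices, giving width 3; this decomposition certifies tw(G) ≤ 3. For the lower bound: the 4 vertex sets {b,f}, {a,c}, {d}, {e} are disjoint, each induces a connected subgraph, and every pair is joined by at least one edge of G. Contracting each set to a single vertex therefore yields K_{4} as a minor, and since treewidth is minor-monotone, tw(G) ≥ tw(K_{4}) = 3. The upper and lower bounds meet at 3, so that is the treewidth.

Treewidth 3.
Bags: B1 = {b, c, d, f}  B2 = {a, b, c, d}  B3 = {b, c, d, e}  B4 = {b, c, d, g}
Tree: B1–B2, B2–B3, B3–B4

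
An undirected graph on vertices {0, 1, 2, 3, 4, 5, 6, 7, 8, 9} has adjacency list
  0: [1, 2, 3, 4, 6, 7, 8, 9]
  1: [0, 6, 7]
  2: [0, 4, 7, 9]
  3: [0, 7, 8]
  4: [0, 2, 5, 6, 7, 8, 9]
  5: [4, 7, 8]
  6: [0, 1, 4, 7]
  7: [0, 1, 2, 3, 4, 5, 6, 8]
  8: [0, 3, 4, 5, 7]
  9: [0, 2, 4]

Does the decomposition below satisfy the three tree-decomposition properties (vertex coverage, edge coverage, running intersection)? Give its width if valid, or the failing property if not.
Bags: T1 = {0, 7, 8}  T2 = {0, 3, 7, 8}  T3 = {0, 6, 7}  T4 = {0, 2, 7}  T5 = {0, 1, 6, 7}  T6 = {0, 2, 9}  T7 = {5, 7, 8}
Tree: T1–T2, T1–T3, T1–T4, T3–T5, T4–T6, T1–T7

A tree decomposition must satisfy three properties: every vertex lies in some bag; for every edge, both endpoints lie together in some bag; and for every vertex, the bags containing it form a connected subtree. Here vertex 4 appears in no bag, so the decomposition is invalid.

No — vertex 4 appears in no bag.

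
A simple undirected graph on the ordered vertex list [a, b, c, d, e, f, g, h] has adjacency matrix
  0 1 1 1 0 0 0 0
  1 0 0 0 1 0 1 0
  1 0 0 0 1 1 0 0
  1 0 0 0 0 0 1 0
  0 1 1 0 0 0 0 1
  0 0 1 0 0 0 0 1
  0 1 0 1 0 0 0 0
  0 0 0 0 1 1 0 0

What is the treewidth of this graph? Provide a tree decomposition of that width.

The largest bag has 3 vertices, giving width 2; this decomposition certifies tw(G) ≤ 2. Since d–g–b–a–d is a cycle in G, G is not acyclic. Forests are exactly the graphs of treewidth ≤ 1, so tw(G) ≥ 2. Hence tw(G) = 2 exactly.

Treewidth 2.
One such decomposition:
Bags: B1 = {a, d, g}  B2 = {a, b, g}  B3 = {a, b, c}  B4 = {b, c, e}  B5 = {c, e, f}  B6 = {e, f, h}
Tree: B1–B2, B2–B3, B3–B4, B4–B5, B5–B6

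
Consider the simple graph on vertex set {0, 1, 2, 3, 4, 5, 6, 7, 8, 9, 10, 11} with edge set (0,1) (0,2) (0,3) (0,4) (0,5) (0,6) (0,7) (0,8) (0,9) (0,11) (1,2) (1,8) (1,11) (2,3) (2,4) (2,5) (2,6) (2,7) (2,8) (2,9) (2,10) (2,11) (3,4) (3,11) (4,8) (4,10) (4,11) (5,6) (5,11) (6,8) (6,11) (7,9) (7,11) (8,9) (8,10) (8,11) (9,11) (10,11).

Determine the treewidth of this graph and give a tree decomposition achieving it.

The largest bag has 5 vertices, giving width 4; this decomposition certifies tw(G) ≤ 4. On the other hand G contains the 5-clique {0, 1, 2, 8, 11}. A clique must lie in a single bag of any decomposition, so no decomposition can have width below 4. Combining the bounds, tw(G) = 4.

Treewidth 4.
Bags: B1 = {0, 2, 4, 8, 11}  B2 = {0, 2, 6, 8, 11}  B3 = {0, 2, 5, 6, 11}  B4 = {0, 1, 2, 8, 11}  B5 = {0, 2, 8, 9, 11}  B6 = {0, 2, 7, 9, 11}  B7 = {2, 4, 8, 10, 11}  B8 = {0, 2, 3, 4, 11}
Tree: B1–B2, B2–B3, B2–B4, B2–B5, B5–B6, B1–B7, B1–B8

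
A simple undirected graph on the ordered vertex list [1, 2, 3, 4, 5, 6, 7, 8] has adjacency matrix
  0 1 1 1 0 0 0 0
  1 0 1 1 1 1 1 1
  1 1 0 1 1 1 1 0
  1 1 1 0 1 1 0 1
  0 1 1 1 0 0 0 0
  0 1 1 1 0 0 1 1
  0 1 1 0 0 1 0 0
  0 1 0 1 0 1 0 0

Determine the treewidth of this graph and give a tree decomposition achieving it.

Each bag holds 4 vertices, so the decomposition has width 3, which upper-bounds the treewidth. For the lower bound, the 4 vertices {2, 4, 6, 8} are pairwise adjacent, and any tree decomposition puts a clique entirely inside one bag — forcing width ≥ 3. The upper and lower bounds meet at 3, so that is the treewidth.

Treewidth 3.
One such decomposition:
Bags: B1 = {2, 4, 6, 8}  B2 = {2, 3, 4, 6}  B3 = {2, 3, 6, 7}  B4 = {2, 3, 4, 5}  B5 = {1, 2, 3, 4}
Tree: B1–B2, B2–B3, B2–B4, B2–B5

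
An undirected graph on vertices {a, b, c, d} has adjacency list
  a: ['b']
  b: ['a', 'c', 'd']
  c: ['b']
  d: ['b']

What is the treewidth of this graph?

1

A width-1 tree decomposition is:
Bags: B1 = {b, d}  B2 = {b, c}  B3 = {a, b}
Tree: B1–B2, B2–B3
Every bag has size at most 2, so the width is 2 − 1 = 1 and tw(G) ≤ 1. Any graph with an edge has treewidth ≥ 1, and G has the edge d–b. The upper and lower bounds meet at 1, so that is the treewidth.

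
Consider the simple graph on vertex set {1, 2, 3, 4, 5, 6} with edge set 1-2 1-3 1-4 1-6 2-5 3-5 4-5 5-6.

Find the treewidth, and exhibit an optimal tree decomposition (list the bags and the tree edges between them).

Each bag holds 3 vertices, so the decomposition has width 2, which upper-bounds the treewidth. The edges 4–1–3–5–4 form a cycle, so G is not a tree and its treewidth is at least 2. Hence tw(G) = 2 exactly.

Treewidth 2.
Bags: B1 = {1, 4, 5}  B2 = {1, 3, 5}  B3 = {1, 2, 5}  B4 = {1, 5, 6}
Tree: B1–B2, B2–B3, B3–B4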